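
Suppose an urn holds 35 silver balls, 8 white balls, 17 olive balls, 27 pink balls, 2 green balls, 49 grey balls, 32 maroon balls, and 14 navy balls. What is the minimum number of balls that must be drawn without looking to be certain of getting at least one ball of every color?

183

The hardest color to obtain is green: we could draw every other ball first — 184 − 2 = 182 balls — without a single green one.
The next draw must be green, so 182 + 1 = 183.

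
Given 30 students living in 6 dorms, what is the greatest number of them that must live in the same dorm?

If each of the 6 dorms held at most 4, the total would be at most 6 × 4 = 24 < 30, a contradiction.
So at least one holds ⌈30/6⌉ = 5.

5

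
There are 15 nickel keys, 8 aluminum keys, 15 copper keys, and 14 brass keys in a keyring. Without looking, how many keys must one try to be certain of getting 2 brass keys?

The worst case draws every non-brass key first: 15 + 8 + 15 = 38.
The next 2 draws are then forced to be brass, giving 38 + 2 = 40.

40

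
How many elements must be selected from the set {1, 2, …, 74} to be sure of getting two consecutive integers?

Partition {1, …, 74} into 37 pairs: {1,2}, {3,4}, …, {73,74}.
Choosing 37 integers — say the 37 even numbers 2, 4, …, 74 — takes one from each pair and avoids the property.
Choosing 38 forces two into the same pair by pigeonhole, and those are consecutive. So 38.

38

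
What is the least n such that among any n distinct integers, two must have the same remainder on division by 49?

50

Two integers differ by a multiple of 49 exactly when they share a remainder mod 49.
There are 49 residue classes mod 49, so 49 integers can all lie in distinct classes.
One more integer must repeat a residue, giving a difference divisible by 49. So n = 49 + 1 = 50.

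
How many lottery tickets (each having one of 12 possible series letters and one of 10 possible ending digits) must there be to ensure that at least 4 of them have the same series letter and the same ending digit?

361

There are 12 × 10 = 120 (series letter, ending digit) combinations acting as pigeonholes.
With 120 × 3 = 360 lottery tickets we could place exactly 3 in each, with no (series letter, ending digit) pair reaching 4.
One more forces some (series letter, ending digit) pair to hold 4, so 360 + 1 = 361.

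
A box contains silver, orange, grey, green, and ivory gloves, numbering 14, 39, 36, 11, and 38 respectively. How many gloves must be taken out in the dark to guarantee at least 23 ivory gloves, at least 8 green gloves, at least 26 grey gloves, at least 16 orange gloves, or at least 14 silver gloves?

The worst case stops just short of every target: 13 silver, 15 orange, 25 grey, 7 green, 22 ivory — 13 + 15 + 25 + 7 + 22 = 82 gloves.
One more glove must push some color to its target, so 82 + 1 = 83.

83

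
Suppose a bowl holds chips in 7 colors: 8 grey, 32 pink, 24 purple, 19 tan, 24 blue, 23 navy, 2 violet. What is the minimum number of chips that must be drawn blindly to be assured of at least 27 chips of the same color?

In the worst case we take at most 26 of each color, but all 8 grey, all 24 purple, all 19 tan, all 24 blue, all 23 navy, and all 2 violet (fewer than 26), giving 8 + 26 + 24 + 19 + 24 + 23 + 2 = 126.
One more chip then forces some color to 27, so 126 + 1 = 127.

127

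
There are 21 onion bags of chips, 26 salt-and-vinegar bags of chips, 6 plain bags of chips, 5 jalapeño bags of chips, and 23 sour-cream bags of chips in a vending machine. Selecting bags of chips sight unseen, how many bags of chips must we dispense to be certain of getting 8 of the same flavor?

Treat the 5 flavors as pigeonholes.
In the worst case we take at most 7 of each flavor, but all 6 plain and all 5 jalapeño (fewer than 7), giving 7 + 7 + 6 + 5 + 7 = 32.
One more bag of chips then forces some flavor to 8, so 32 + 1 = 33.

33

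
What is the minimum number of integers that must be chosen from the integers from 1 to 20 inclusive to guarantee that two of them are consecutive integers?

11

Partition {1, …, 20} into 10 pairs: {1,2}, {3,4}, …, {19,20}.
Choosing 10 integers — say the 10 even numbers 2, 4, …, 20 — takes one from each pair and avoids the property.
Choosing 11 forces two into the same pair by pigeonhole, and those are consecutive. So 11.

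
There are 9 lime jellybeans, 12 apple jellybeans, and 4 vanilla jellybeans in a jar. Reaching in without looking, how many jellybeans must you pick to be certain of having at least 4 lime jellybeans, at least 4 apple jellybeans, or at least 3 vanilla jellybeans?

9

Each of the 3 flavors has its own threshold; avoid all of them simultaneously.
The worst case stops just short of every target: 3 lime, 3 apple, 2 vanilla — 3 + 3 + 2 = 8 jellybeans.
One more jellybean must push some flavor to its target, so 8 + 1 = 9.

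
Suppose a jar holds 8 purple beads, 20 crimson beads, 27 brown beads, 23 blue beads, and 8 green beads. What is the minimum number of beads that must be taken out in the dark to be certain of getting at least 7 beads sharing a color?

Treat the 5 colors as pigeonholes.
The worst case takes 6 beads of each color without reaching 7 of any: 5 × 6 = 30.
The next bead must bring some color to 7, so 30 + 1 = 31.

31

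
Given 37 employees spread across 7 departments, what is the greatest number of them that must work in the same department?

6

The 37 employees fall into 7 departments.
If each of the 7 departments held at most 5, the total would be at most 7 × 5 = 35 < 37, a contradiction.
So at least one holds ⌈37/7⌉ = 6.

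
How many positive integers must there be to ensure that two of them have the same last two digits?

There are 100 possible two-digit endings acting as pigeonholes.
With 100 positive integers we could place one in each, avoiding any repeat.
One more forces some class to hold 2, so 100 + 1 = 101.

101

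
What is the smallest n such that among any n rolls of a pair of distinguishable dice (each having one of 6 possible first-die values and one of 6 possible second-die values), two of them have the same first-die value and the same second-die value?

There are 6 × 6 = 36 (first-die value, second-die value) combinations acting as pigeonholes.
With 36 rolls of a pair of distinguishable dice we could place one in each, avoiding any repeat.
One more forces some (first-die value, second-die value) pair to hold 2, so 36 + 1 = 37.

37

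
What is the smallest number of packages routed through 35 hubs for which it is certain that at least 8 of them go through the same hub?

246

There are 35 hubs acting as pigeonholes.
With 35 × 7 = 245 packages we could place exactly 7 in each, with no class reaching 8.
One more forces some class to hold 8, so 245 + 1 = 246.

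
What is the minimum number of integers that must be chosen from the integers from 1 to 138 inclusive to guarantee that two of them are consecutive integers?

Partition {1, …, 138} into 69 pairs: {1,2}, {3,4}, …, {137,138}.
Choosing 69 integers — say the 69 even numbers 2, 4, …, 138 — takes one from each pair and avoids the property.
Choosing 70 forces two into the same pair by pigeonhole, and those are consecutive. So 70.

70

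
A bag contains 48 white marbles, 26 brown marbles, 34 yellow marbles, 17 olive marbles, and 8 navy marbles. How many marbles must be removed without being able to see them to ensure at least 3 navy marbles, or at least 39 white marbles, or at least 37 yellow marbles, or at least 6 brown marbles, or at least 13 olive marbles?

92

The worst case stops just short of every target: 38 white, 5 brown, all 34 yellow, 12 olive, 2 navy — 38 + 5 + 34 + 12 + 2 = 91 marbles.
One more marble must push some color to its target, so 91 + 1 = 92.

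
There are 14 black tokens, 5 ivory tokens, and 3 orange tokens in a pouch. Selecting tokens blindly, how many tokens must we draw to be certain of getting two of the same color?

The worst case takes 1 token of each color without reaching 2 of any: 3 × 1 = 3.
The next token must bring some color to 2, so 3 + 1 = 4.

4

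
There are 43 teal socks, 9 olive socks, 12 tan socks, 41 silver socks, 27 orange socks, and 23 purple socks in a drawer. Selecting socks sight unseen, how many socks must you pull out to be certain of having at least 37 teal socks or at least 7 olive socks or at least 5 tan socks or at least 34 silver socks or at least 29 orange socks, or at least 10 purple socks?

116

Each of the 6 colors has its own threshold; avoid all of them simultaneously.
The worst case stops just short of every target: 36 teal, 6 olive, 4 tan, 33 silver, all 27 orange, 9 purple — 36 + 6 + 4 + 33 + 27 + 9 = 115 socks.
One more sock must push some color to its target, so 115 + 1 = 116.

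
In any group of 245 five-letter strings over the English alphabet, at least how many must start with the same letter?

The 245 five-letter strings over the English alphabet fall into 26 possible first letters.
If each of the 26 possible first letters held at most 9, the total would be at most 26 × 9 = 234 < 245, a contradiction.
So at least one holds ⌈245/26⌉ = 10.

10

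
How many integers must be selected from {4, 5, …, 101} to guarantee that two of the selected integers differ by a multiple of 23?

Use the pigeonhole principle on residue classes: group the integers by remainder mod 23; there are 23 residue classes, each nonempty in this range.
Choosing one from each class (23 integers) avoids any shared remainder.
One more choice must repeat a class, so two differ by a multiple of 23. Hence 23 + 1 = 24.

24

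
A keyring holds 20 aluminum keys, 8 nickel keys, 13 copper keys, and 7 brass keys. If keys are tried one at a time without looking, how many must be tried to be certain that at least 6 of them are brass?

47

To avoid brass keys as long as possible, exhaust the other 3 types first.
The worst case draws every non-brass key first: 20 + 8 + 13 = 41.
The next 6 draws are then forced to be brass, giving 41 + 6 = 47.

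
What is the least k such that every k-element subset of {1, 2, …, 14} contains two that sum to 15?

8

Partition {1, …, 14} into 7 pairs: {1,14}, {2,13}, …, {7,8}.
Choosing 7 integers — say the integers 1 through 7 — takes one from each pair and avoids the property.
Choosing 8 forces two into the same pair by pigeonhole, and those sum to 15. So 8.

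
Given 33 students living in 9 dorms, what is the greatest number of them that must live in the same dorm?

4

The 33 students fall into 9 dorms.
If each of the 9 dorms held at most 3, the total would be at most 9 × 3 = 27 < 33, a contradiction.
So at least one holds ⌈33/9⌉ = 4.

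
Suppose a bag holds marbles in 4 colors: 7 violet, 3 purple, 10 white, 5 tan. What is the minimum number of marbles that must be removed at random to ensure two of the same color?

The worst case takes 1 marble of each color without reaching 2 of any: 4 × 1 = 4.
The next marble must bring some color to 2, so 4 + 1 = 5.

5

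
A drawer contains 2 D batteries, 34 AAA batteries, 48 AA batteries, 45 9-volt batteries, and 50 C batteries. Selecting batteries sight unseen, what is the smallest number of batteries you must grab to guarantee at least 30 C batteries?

The worst case draws every non-C battery first: 2 + 34 + 48 + 45 = 129.
The next 30 draws are then forced to be C, giving 129 + 30 = 159.

159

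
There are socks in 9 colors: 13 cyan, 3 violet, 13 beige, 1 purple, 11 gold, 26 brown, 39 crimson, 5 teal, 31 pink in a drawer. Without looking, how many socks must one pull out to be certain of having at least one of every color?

The hardest color to obtain is purple: we could draw every other sock first — 142 − 1 = 141 socks — without a single purple one.
The next draw must be purple, so 141 + 1 = 142.

142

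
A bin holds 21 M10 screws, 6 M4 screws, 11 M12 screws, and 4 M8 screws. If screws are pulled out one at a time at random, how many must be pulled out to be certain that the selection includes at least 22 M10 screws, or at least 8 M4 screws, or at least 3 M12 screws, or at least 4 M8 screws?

33

The worst case stops just short of every target: 21 M10, all 6 M4, 2 M12, 3 M8 — 21 + 6 + 2 + 3 = 32 screws.
One more screw must push some size to its target, so 32 + 1 = 33.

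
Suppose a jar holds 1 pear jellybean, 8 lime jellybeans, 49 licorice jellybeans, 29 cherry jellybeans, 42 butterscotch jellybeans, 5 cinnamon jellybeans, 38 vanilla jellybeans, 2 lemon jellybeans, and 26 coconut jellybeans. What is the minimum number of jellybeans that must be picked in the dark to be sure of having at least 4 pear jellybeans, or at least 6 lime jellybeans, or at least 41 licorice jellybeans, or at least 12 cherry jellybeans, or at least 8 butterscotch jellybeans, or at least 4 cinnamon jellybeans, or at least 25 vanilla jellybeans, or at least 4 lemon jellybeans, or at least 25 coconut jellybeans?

118

The worst case stops just short of every target: all 1 pear, 5 lime, 40 licorice, 11 cherry, 7 butterscotch, 3 cinnamon, 24 vanilla, all 2 lemon, 24 coconut — 1 + 5 + 40 + 11 + 7 + 3 + 24 + 2 + 24 = 117 jellybeans.
One more jellybean must push some flavor to its target, so 117 + 1 = 118.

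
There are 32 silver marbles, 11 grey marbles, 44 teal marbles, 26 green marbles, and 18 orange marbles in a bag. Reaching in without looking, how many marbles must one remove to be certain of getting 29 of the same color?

Treat the 5 colors as pigeonholes.
In the worst case we take at most 28 of each color, but all 11 grey, all 26 green, and all 18 orange (fewer than 28), giving 28 + 11 + 28 + 26 + 18 = 111.
One more marble then forces some color to 29, so 111 + 1 = 112.

112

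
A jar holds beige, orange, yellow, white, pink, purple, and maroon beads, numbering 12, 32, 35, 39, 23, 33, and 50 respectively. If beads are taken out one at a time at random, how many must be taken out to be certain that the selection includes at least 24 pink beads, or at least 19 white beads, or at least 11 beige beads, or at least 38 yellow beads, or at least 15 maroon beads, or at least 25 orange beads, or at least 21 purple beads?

145

Each of the 7 colors has its own threshold; avoid all of them simultaneously.
The worst case stops just short of every target: 10 beige, 24 orange, all 35 yellow, 18 white, 23 pink, 20 purple, 14 maroon — 10 + 24 + 35 + 18 + 23 + 20 + 14 = 144 beads.
One more bead must push some color to its target, so 144 + 1 = 145.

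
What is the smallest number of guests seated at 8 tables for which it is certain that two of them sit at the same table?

There are 8 tables acting as pigeonholes.
With 8 guests we could place one in each, avoiding any repeat.
One more forces some class to hold 2, so 8 + 1 = 9.

9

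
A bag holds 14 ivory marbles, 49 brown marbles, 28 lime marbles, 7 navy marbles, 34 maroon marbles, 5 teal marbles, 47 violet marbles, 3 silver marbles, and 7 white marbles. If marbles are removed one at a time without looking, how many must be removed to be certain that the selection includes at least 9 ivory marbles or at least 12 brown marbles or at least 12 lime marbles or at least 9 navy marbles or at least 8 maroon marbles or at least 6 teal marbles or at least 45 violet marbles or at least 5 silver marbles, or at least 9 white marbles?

104

Each of the 9 colors has its own threshold; avoid all of them simultaneously.
The worst case stops just short of every target: 8 ivory, 11 brown, 11 lime, all 7 navy, 7 maroon, 5 teal, 44 violet, all 3 silver, all 7 white — 8 + 11 + 11 + 7 + 7 + 5 + 44 + 3 + 7 = 103 marbles.
One more marble must push some color to its target, so 103 + 1 = 104.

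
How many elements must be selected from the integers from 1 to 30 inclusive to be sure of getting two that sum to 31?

Partition {1, …, 30} into 15 pairs: {1,30}, {2,29}, …, {15,16}.
Choosing 15 integers — say the integers 1 through 15 — takes one from each pair and avoids the property.
Choosing 16 forces two into the same pair by pigeonhole, and those sum to 31. So 16.

16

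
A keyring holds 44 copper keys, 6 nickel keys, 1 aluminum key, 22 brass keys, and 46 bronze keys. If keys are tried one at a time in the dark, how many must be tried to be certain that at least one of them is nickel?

To avoid nickel keys as long as possible, exhaust the other 4 types first.
The worst case draws every non-nickel key first: 44 + 1 + 22 + 46 = 113.
The next draw is then forced to be nickel, giving 113 + 1 = 114.

114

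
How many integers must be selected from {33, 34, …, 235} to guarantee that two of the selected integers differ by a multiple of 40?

41

Group the integers by remainder mod 40; there are 40 residue classes, each nonempty in this range.
Choosing one from each class (40 integers) avoids any shared remainder.
One more choice must repeat a class, so two differ by a multiple of 40. Hence 40 + 1 = 41.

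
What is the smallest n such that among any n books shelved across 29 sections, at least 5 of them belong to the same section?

117

There are 29 sections acting as pigeonholes.
With 29 × 4 = 116 books we could place exactly 4 in each, with no class reaching 5.
One more forces some class to hold 5, so 116 + 1 = 117.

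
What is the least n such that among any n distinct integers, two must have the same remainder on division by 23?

Use the pigeonhole principle on residue classes: two integers differ by a multiple of 23 exactly when they share a remainder mod 23.
There are 23 residue classes mod 23, so 23 integers can all lie in distinct classes.
One more integer must repeat a residue, giving a difference divisible by 23. So n = 23 + 1 = 24.

24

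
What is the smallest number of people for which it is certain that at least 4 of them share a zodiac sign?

37

There are 12 zodiac signs acting as pigeonholes.
With 12 × 3 = 36 people we could place exactly 3 in each, with no class reaching 4.
One more forces some class to hold 4, so 36 + 1 = 37.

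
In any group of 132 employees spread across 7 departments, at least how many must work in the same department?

The 132 employees fall into 7 departments.
If each of the 7 departments held at most 18, the total would be at most 7 × 18 = 126 < 132, a contradiction.
So at least one holds ⌈132/7⌉ = 19.

19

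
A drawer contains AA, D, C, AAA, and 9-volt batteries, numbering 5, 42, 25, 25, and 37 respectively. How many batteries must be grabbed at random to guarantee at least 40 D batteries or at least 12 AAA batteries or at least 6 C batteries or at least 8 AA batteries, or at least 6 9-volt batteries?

The worst case stops just short of every target: all 5 AA, 39 D, 5 C, 11 AAA, 5 9-volt — 5 + 39 + 5 + 11 + 5 = 65 batteries.
One more battery must push some type to its target, so 65 + 1 = 66.

66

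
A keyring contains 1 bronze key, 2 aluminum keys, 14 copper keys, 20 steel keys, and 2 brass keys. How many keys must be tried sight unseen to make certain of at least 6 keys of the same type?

In the worst case we take at most 5 of each type, but all 1 bronze, all 2 aluminum, and all 2 brass (fewer than 5), giving 1 + 2 + 5 + 5 + 2 = 15.
One more key then forces some type to 6, so 15 + 1 = 16.

16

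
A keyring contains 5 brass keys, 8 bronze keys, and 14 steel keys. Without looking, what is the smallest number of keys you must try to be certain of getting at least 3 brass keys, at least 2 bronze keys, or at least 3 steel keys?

The worst case stops just short of every target: 2 brass, 1 bronze, 2 steel — 2 + 1 + 2 = 5 keys.
One more key must push some type to its target, so 5 + 1 = 6.

6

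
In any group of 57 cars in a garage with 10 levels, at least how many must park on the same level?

6

If each of the 10 levels held at most 5, the total would be at most 10 × 5 = 50 < 57, a contradiction.
So at least one holds ⌈57/10⌉ = 6.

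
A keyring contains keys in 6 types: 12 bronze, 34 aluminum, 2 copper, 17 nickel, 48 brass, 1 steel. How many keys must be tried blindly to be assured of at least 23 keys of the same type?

In the worst case we take at most 22 of each type, but all 12 bronze, all 2 copper, all 17 nickel, and all 1 steel (fewer than 22), giving 12 + 22 + 2 + 17 + 22 + 1 = 76.
One more key then forces some type to 23, so 76 + 1 = 77.

77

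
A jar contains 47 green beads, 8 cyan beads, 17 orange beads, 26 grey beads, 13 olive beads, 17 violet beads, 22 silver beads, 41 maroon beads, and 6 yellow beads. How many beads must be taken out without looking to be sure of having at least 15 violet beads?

195

To avoid violet beads as long as possible, exhaust the other 8 colors first.
The worst case draws every non-violet bead first: 47 + 8 + 17 + 26 + 13 + 22 + 41 + 6 = 180.
The next 15 draws are then forced to be violet, giving 180 + 15 = 195.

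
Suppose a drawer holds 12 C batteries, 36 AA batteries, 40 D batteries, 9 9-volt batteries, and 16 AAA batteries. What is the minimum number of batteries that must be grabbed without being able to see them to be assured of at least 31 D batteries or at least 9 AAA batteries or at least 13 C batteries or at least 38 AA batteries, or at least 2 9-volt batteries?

88

Each of the 5 types has its own threshold; avoid all of them simultaneously.
The worst case stops just short of every target: 12 C, all 36 AA, 30 D, 1 9-volt, 8 AAA — 12 + 36 + 30 + 1 + 8 = 87 batteries.
One more battery must push some type to its target, so 87 + 1 = 88.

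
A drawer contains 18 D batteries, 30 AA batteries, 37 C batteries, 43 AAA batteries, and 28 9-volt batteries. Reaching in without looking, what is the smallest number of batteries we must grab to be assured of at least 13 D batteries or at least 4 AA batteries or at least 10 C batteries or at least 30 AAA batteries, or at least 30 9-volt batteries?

Each of the 5 types has its own threshold; avoid all of them simultaneously.
The worst case stops just short of every target: 12 D, 3 AA, 9 C, 29 AAA, all 28 9-volt — 12 + 3 + 9 + 29 + 28 = 81 batteries.
One more battery must push some type to its target, so 81 + 1 = 82.

82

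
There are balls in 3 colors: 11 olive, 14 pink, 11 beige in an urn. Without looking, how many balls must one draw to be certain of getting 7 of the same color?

The worst case takes 6 balls of each color without reaching 7 of any: 3 × 6 = 18.
The next ball must bring some color to 7, so 18 + 1 = 19.

19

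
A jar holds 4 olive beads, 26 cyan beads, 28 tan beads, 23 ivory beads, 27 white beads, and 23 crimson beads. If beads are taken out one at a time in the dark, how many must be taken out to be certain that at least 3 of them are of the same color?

Treat the 6 colors as pigeonholes.
The worst case takes 2 beads of each color without reaching 3 of any: 6 × 2 = 12.
The next bead must bring some color to 3, so 12 + 1 = 13.

13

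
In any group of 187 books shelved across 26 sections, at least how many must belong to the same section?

If each of the 26 sections held at most 7, the total would be at most 26 × 7 = 182 < 187, a contradiction.
So at least one holds ⌈187/26⌉ = 8.

8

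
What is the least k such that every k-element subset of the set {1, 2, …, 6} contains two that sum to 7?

4

Partition {1, …, 6} into 3 pairs: {1,6}, {2,5}, …, {3,4}.
Choosing 3 integers — say the integers 1 through 3 — takes one from each pair and avoids the property.
Choosing 4 forces two into the same pair by pigeonhole, and those sum to 7. So 4.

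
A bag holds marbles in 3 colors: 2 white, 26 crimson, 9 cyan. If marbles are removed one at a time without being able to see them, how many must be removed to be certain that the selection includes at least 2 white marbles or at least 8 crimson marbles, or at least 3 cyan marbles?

The worst case stops just short of every target: 1 white, 7 crimson, 2 cyan — 1 + 7 + 2 = 10 marbles.
One more marble must push some color to its target, so 10 + 1 = 11.

11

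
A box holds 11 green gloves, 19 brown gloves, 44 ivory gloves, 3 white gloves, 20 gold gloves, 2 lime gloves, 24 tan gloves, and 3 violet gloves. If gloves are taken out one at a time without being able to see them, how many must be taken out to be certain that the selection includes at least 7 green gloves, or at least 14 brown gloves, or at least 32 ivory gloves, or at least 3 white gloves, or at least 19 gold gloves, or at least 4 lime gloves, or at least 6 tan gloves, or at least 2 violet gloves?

The worst case stops just short of every target: 6 green, 13 brown, 31 ivory, 2 white, 18 gold, all 2 lime, 5 tan, 1 violet — 6 + 13 + 31 + 2 + 18 + 2 + 5 + 1 = 78 gloves.
One more glove must push some color to its target, so 78 + 1 = 79.

79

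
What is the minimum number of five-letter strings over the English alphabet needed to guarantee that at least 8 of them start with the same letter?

There are 26 possible first letters acting as pigeonholes.
With 26 × 7 = 182 five-letter strings over the English alphabet we could place exactly 7 in each, with no class reaching 8.
One more forces some class to hold 8, so 182 + 1 = 183.

183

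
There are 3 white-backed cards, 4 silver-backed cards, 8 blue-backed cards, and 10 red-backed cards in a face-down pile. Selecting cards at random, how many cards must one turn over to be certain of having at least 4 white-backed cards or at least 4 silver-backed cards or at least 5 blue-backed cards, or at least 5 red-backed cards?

15

The worst case stops just short of every target: 3 white-backed, 3 silver-backed, 4 blue-backed, 4 red-backed — 3 + 3 + 4 + 4 = 14 cards.
One more card must push some back color to its target, so 14 + 1 = 15.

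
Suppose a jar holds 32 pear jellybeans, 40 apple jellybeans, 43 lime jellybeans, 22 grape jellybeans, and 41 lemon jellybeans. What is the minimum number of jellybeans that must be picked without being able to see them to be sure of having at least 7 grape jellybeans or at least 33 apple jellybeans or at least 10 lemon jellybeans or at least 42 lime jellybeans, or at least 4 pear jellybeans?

The worst case stops just short of every target: 3 pear, 32 apple, 41 lime, 6 grape, 9 lemon — 3 + 32 + 41 + 6 + 9 = 91 jellybeans.
One more jellybean must push some flavor to its target, so 91 + 1 = 92.

92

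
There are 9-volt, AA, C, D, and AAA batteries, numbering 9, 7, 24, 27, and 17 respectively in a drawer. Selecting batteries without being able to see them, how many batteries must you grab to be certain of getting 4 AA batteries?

81

To avoid AA batteries as long as possible, exhaust the other 4 types first.
The worst case draws every non-AA battery first: 9 + 24 + 27 + 17 = 77.
The next 4 draws are then forced to be AA, giving 77 + 4 = 81.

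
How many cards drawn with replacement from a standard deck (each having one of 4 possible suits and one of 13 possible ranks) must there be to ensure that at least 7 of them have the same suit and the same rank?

There are 4 × 13 = 52 (suit, rank) combinations acting as pigeonholes.
With 52 × 6 = 312 cards drawn with replacement from a standard deck we could place exactly 6 in each, with no (suit, rank) pair reaching 7.
One more forces some (suit, rank) pair to hold 7, so 312 + 1 = 313.

313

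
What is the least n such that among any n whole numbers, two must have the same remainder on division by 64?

Use the pigeonhole principle on residue classes: two integers differ by a multiple of 64 exactly when they share a remainder mod 64.
There are 64 residue classes mod 64, so 64 integers can all lie in distinct classes.
One more integer must repeat a residue, giving a difference divisible by 64. So n = 64 + 1 = 65.

65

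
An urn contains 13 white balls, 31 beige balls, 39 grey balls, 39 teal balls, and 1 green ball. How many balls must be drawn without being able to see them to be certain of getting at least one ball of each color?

123

The hardest color to obtain is green: we could draw every other ball first — 123 − 1 = 122 balls — without a single green one.
The next draw must be green, so 122 + 1 = 123.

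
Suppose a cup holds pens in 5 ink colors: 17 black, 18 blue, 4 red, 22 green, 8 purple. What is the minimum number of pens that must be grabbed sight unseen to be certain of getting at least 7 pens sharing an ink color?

29

In the worst case we take at most 6 of each ink color, but all 4 red (fewer than 6), giving 6 + 6 + 4 + 6 + 6 = 28.
One more pen then forces some ink color to 7, so 28 + 1 = 29.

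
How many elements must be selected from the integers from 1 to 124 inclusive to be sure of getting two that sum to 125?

Partition {1, …, 124} into 62 pairs: {1,124}, {2,123}, …, {62,63}.
Choosing 62 integers — say the integers 1 through 62 — takes one from each pair and avoids the property.
Choosing 63 forces two into the same pair by pigeonhole, and those sum to 125. So 63.

63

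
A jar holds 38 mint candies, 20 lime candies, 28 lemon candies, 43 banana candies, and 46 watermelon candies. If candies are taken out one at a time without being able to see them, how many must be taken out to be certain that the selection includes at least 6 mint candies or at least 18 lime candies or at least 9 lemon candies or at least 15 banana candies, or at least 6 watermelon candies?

The worst case stops just short of every target: 5 mint, 17 lime, 8 lemon, 14 banana, 5 watermelon — 5 + 17 + 8 + 14 + 5 = 49 candies.
One more candy must push some flavor to its target, so 49 + 1 = 50.

50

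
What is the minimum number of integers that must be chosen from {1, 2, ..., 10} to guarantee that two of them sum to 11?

6

Partition {1, …, 10} into 5 pairs: {1,10}, {2,9}, …, {5,6}.
Choosing 5 integers — say the integers 1 through 5 — takes one from each pair and avoids the property.
Choosing 6 forces two into the same pair by pigeonhole, and those sum to 11. So 6.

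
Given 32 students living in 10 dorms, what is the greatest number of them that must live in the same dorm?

The 32 students fall into 10 dorms.
If each of the 10 dorms held at most 3, the total would be at most 10 × 3 = 30 < 32, a contradiction.
So at least one holds ⌈32/10⌉ = 4.

4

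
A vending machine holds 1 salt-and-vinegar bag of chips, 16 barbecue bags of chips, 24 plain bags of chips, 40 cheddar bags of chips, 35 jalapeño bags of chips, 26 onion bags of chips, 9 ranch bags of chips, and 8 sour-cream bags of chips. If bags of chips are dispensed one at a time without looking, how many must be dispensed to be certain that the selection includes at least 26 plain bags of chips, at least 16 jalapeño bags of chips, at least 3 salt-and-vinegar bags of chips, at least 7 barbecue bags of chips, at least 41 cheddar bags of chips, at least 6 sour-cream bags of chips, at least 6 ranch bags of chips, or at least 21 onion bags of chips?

117

The worst case stops just short of every target: all 1 salt-and-vinegar, 6 barbecue, all 24 plain, 40 cheddar, 15 jalapeño, 20 onion, 5 ranch, 5 sour-cream — 1 + 6 + 24 + 40 + 15 + 20 + 5 + 5 = 116 bags of chips.
One more bag of chips must push some flavor to its target, so 116 + 1 = 117.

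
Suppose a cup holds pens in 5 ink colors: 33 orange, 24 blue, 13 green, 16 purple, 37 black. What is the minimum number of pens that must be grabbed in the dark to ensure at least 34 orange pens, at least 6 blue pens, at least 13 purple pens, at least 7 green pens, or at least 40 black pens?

94

The worst case stops just short of every target: 33 orange, 5 blue, 6 green, 12 purple, all 37 black — 33 + 5 + 6 + 12 + 37 = 93 pens.
One more pen must push some ink color to its target, so 93 + 1 = 94.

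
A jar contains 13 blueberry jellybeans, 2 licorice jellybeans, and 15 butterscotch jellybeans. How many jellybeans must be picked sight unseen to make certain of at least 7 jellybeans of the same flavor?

15

Treat the 3 flavors as pigeonholes.
In the worst case we take at most 6 of each flavor, but all 2 licorice (fewer than 6), giving 6 + 2 + 6 = 14.
One more jellybean then forces some flavor to 7, so 14 + 1 = 15.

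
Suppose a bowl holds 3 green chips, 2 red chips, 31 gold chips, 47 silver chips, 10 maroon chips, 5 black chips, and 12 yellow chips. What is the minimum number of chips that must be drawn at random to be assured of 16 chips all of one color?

63

In the worst case we take at most 15 of each color, but all 3 green, all 2 red, all 10 maroon, all 5 black, and all 12 yellow (fewer than 15), giving 3 + 2 + 15 + 15 + 10 + 5 + 12 = 62.
One more chip then forces some color to 16, so 62 + 1 = 63.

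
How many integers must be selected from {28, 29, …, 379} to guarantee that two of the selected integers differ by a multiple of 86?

87

Group the integers by remainder mod 86; there are 86 residue classes, each nonempty in this range.
Choosing one from each class (86 integers) avoids any shared remainder.
One more choice must repeat a class, so two differ by a multiple of 86. Hence 86 + 1 = 87.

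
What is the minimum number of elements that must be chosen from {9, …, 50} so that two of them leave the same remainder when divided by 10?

11

Use the pigeonhole principle on residue classes: group the integers by remainder mod 10; there are 10 residue classes, each nonempty in this range.
Choosing one from each class (10 integers) avoids any shared remainder.
One more choice must repeat a class, so two differ by a multiple of 10. Hence 10 + 1 = 11.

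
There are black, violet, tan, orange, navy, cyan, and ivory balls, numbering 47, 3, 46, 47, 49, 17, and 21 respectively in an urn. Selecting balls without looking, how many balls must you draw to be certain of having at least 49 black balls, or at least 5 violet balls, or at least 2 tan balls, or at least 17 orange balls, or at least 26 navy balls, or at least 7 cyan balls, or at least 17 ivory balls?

115

The worst case stops just short of every target: all 47 black, all 3 violet, 1 tan, 16 orange, 25 navy, 6 cyan, 16 ivory — 47 + 3 + 1 + 16 + 25 + 6 + 16 = 114 balls.
One more ball must push some color to its target, so 114 + 1 = 115.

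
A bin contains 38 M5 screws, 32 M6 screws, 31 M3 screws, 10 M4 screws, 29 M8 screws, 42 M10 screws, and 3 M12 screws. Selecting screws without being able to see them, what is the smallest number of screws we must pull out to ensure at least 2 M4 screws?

177

The worst case draws every non-M4 screw first: 38 + 32 + 31 + 29 + 42 + 3 = 175.
The next 2 draws are then forced to be M4, giving 175 + 2 = 177.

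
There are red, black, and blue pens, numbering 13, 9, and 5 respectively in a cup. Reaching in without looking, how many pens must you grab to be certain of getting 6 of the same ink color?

The worst case takes 5 pens of each ink color without reaching 6 of any: 3 × 5 = 15.
The next pen must bring some ink color to 6, so 15 + 1 = 16.

16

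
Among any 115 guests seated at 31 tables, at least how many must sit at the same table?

If each of the 31 tables held at most 3, the total would be at most 31 × 3 = 93 < 115, a contradiction.
So at least one holds ⌈115/31⌉ = 4.

4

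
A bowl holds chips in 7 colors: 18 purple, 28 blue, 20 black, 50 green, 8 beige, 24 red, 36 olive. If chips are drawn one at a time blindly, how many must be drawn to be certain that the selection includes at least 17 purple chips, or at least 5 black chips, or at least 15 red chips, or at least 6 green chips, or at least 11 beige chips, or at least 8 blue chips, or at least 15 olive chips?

The worst case stops just short of every target: 16 purple, 7 blue, 4 black, 5 green, all 8 beige, 14 red, 14 olive — 16 + 7 + 4 + 5 + 8 + 14 + 14 = 68 chips.
One more chip must push some color to its target, so 68 + 1 = 69.

69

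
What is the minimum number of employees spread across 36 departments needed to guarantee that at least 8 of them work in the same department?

253

There are 36 departments acting as pigeonholes.
With 36 × 7 = 252 employees we could place exactly 7 in each, with no class reaching 8.
One more forces some class to hold 8, so 252 + 1 = 253.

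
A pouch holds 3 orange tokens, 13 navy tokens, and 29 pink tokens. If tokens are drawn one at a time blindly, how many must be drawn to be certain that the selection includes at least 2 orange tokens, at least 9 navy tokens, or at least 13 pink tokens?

22

The worst case stops just short of every target: 1 orange, 8 navy, 12 pink — 1 + 8 + 12 = 21 tokens.
One more token must push some color to its target, so 21 + 1 = 22.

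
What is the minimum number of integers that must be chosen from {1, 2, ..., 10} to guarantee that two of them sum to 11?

6

Partition {1, …, 10} into 5 pairs: {1,10}, {2,9}, …, {5,6}.
Choosing 5 integers — say the integers 1 through 5 — takes one from each pair and avoids the property.
Choosing 6 forces two into the same pair by pigeonhole, and those sum to 11. So 6.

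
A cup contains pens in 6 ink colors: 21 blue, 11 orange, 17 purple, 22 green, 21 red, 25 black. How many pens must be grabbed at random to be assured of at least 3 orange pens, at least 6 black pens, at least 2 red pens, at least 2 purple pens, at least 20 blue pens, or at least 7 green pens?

35

The worst case stops just short of every target: 19 blue, 2 orange, 1 purple, 6 green, 1 red, 5 black — 19 + 2 + 1 + 6 + 1 + 5 = 34 pens.
One more pen must push some ink color to its target, so 34 + 1 = 35.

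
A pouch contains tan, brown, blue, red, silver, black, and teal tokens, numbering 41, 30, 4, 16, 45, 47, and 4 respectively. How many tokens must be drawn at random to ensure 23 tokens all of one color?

113

In the worst case we take at most 22 of each color, but all 4 blue, all 16 red, and all 4 teal (fewer than 22), giving 22 + 22 + 4 + 16 + 22 + 22 + 4 = 112.
One more token then forces some color to 23, so 112 + 1 = 113.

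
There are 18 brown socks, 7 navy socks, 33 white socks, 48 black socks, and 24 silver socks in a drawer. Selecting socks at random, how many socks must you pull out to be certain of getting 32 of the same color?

112

In the worst case we take at most 31 of each color, but all 18 brown, all 7 navy, and all 24 silver (fewer than 31), giving 18 + 7 + 31 + 31 + 24 = 111.
One more sock then forces some color to 32, so 111 + 1 = 112.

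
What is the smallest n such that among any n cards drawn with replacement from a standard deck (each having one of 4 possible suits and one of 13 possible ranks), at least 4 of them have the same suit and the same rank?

There are 4 × 13 = 52 (suit, rank) combinations acting as pigeonholes.
With 52 × 3 = 156 cards drawn with replacement from a standard deck we could place exactly 3 in each, with no (suit, rank) pair reaching 4.
One more forces some (suit, rank) pair to hold 4, so 156 + 1 = 157.

157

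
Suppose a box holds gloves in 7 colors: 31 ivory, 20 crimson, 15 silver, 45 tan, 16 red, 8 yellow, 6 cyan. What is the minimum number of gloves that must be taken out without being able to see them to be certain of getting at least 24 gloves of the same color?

Treat the 7 colors as pigeonholes.
In the worst case we take at most 23 of each color, but all 20 crimson, all 15 silver, all 16 red, all 8 yellow, and all 6 cyan (fewer than 23), giving 23 + 20 + 15 + 23 + 16 + 8 + 6 = 111.
One more glove then forces some color to 24, so 111 + 1 = 112.

112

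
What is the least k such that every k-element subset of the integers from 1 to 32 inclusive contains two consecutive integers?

17

Partition {1, …, 32} into 16 pairs: {1,2}, {3,4}, …, {31,32}.
Choosing 16 integers — say the 16 even numbers 2, 4, …, 32 — takes one from each pair and avoids the property.
Choosing 17 forces two into the same pair by pigeonhole, and those are consecutive. So 17.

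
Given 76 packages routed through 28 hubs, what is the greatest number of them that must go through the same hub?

3

If each of the 28 hubs held at most 2, the total would be at most 28 × 2 = 56 < 76, a contradiction.
So at least one holds ⌈76/28⌉ = 3.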